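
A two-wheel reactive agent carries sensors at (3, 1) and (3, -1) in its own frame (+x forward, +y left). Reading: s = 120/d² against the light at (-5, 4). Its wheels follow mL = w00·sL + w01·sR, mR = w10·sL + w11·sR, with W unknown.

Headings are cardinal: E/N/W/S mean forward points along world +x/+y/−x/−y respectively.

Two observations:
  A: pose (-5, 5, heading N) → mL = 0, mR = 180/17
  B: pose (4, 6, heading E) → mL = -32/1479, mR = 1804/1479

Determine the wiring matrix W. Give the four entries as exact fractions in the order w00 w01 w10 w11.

obs A: pose=(-5,5,N) → sL=120/17, sR=120/17, mL=0, mR=180/17
obs B: pose=(4,6,E) → sL=40/51, sR=24/29, mL=-32/1479, mR=1804/1479
sensor matrix S = [[120/17, 120/17], [40/51, 24/29]]; det S = 2560/8381
solve [mL_A; mL_B] = S·[w00; w01] and [mR_A; mR_B] = S·[w10; w11]:
  w00 = 1/2, w01 = -1/2, w10 = 1/2, w11 = 1

1/2 -1/2 1/2 1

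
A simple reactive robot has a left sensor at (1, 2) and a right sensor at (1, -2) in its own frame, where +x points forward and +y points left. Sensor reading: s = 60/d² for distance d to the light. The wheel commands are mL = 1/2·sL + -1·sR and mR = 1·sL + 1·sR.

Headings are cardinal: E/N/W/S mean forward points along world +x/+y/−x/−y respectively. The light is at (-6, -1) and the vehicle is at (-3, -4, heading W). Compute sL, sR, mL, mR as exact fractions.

60/29 12 -318/29 408/29

left sensor world pos  = (-4, -6); dL² = 29
right sensor world pos = (-4, -2); dR² = 5
sL = 60/29 = 60/29
sR = 60/5 = 12
mL = 1/2·sL + -1·sR = -318/29
mR = 1·sL + 1·sR = 408/29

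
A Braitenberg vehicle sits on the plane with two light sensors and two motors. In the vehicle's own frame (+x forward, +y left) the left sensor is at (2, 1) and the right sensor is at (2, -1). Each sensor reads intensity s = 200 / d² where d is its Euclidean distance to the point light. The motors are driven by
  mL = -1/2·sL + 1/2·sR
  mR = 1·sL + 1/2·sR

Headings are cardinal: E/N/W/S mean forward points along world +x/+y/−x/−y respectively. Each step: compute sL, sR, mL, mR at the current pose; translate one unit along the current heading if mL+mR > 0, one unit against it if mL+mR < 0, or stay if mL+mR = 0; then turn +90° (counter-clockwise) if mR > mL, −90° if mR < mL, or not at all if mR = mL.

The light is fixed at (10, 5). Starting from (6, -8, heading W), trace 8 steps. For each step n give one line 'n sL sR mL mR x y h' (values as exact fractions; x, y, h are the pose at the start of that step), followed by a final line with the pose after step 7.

n=0: pose=(6,-8,W); sL=25/29, sR=10/9; mL=65/522, mR=370/261; mL+mR=805/522 → advance +1; mR−mL=75/58 → turn +1·90°
n=1: pose=(5,-8,S); sL=200/241, sR=200/261; mL=-2000/62901, mR=76300/62901; mL+mR=74300/62901 → advance +1; mR−mL=300/241 → turn +1·90°
n=2: pose=(5,-9,E); sL=100/89, sR=100/117; mL=-1400/10413, mR=16150/10413; mL+mR=14750/10413 → advance +1; mR−mL=150/89 → turn +1·90°
n=3: pose=(6,-9,N); sL=200/169, sR=200/153; mL=1600/25857, mR=47500/25857; mL+mR=49100/25857 → advance +1; mR−mL=300/169 → turn +1·90°
n=4: pose=(6,-8,W); sL=25/29, sR=10/9; mL=65/522, mR=370/261; mL+mR=805/522 → advance +1; mR−mL=75/58 → turn +1·90°
n=5: pose=(5,-8,S); sL=200/241, sR=200/261; mL=-2000/62901, mR=76300/62901; mL+mR=74300/62901 → advance +1; mR−mL=300/241 → turn +1·90°
n=6: pose=(5,-9,E); sL=100/89, sR=100/117; mL=-1400/10413, mR=16150/10413; mL+mR=14750/10413 → advance +1; mR−mL=150/89 → turn +1·90°
n=7: pose=(6,-9,N); sL=200/169, sR=200/153; mL=1600/25857, mR=47500/25857; mL+mR=49100/25857 → advance +1; mR−mL=300/169 → turn +1·90°

0 25/29 10/9 65/522 370/261 6 -8 W
1 200/241 200/261 -2000/62901 76300/62901 5 -8 S
2 100/89 100/117 -1400/10413 16150/10413 5 -9 E
3 200/169 200/153 1600/25857 47500/25857 6 -9 N
4 25/29 10/9 65/522 370/261 6 -8 W
5 200/241 200/261 -2000/62901 76300/62901 5 -8 S
6 100/89 100/117 -1400/10413 16150/10413 5 -9 E
7 200/169 200/153 1600/25857 47500/25857 6 -9 N
final 6 -8 W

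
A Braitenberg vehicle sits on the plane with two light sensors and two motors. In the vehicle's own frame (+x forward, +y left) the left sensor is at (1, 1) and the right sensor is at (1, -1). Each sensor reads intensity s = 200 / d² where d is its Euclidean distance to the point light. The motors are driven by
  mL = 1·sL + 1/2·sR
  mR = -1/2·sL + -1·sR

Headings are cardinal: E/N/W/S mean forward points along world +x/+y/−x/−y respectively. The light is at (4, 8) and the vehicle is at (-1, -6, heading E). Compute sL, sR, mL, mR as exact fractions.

40/37 200/241 13340/8917 -12220/8917

left sensor world pos  = (0, -5); dL² = 185
right sensor world pos = (0, -7); dR² = 241
sL = 200/185 = 40/37
sR = 200/241 = 200/241
mL = 1·sL + 1/2·sR = 13340/8917
mR = -1/2·sL + -1·sR = -12220/8917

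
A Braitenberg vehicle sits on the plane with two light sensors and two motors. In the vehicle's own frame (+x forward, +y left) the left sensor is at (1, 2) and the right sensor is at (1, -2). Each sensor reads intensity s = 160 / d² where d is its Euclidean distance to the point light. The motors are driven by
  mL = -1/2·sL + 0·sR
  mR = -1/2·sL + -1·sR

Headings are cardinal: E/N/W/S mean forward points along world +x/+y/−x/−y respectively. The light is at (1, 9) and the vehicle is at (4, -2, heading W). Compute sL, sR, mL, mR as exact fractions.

left sensor world pos  = (3, -4); dL² = 173
right sensor world pos = (3, 0); dR² = 85
sL = 160/173 = 160/173
sR = 160/85 = 32/17
mL = -1/2·sL + 0·sR = -80/173
mR = -1/2·sL + -1·sR = -6896/2941

160/173 32/17 -80/173 -6896/2941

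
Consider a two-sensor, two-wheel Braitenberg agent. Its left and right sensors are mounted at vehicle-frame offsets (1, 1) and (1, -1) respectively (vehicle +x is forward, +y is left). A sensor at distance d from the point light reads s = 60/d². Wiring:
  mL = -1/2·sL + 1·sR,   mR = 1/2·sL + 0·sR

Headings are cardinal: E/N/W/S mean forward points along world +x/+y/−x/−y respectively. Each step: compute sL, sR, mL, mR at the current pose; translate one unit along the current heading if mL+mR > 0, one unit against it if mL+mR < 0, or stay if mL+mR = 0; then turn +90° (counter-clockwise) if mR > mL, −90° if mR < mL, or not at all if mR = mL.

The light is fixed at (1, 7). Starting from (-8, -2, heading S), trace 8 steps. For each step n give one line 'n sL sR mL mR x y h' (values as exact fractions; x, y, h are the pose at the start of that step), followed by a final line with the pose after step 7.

n=0: pose=(-8,-2,S); sL=15/41, sR=3/10; mL=24/205, mR=15/82; mL+mR=3/10 → advance +1; mR−mL=27/410 → turn +1·90°
n=1: pose=(-8,-3,E); sL=12/29, sR=12/37; mL=126/1073, mR=6/29; mL+mR=12/37 → advance +1; mR−mL=96/1073 → turn +1·90°
n=2: pose=(-7,-3,N); sL=10/27, sR=6/13; mL=97/351, mR=5/27; mL+mR=6/13 → advance +1; mR−mL=-32/351 → turn -1·90°
n=3: pose=(-7,-2,E); sL=60/113, sR=60/149; mL=2310/16837, mR=30/113; mL+mR=60/149 → advance +1; mR−mL=2160/16837 → turn +1·90°
n=4: pose=(-6,-2,N); sL=15/32, sR=3/5; mL=117/320, mR=15/64; mL+mR=3/5 → advance +1; mR−mL=-21/160 → turn -1·90°
n=5: pose=(-6,-1,E); sL=12/17, sR=20/39; mL=106/663, mR=6/17; mL+mR=20/39 → advance +1; mR−mL=128/663 → turn +1·90°
n=6: pose=(-5,-1,N); sL=30/49, sR=30/37; mL=915/1813, mR=15/49; mL+mR=30/37 → advance +1; mR−mL=-360/1813 → turn -1·90°
n=7: pose=(-5,0,E); sL=60/61, sR=60/89; mL=990/5429, mR=30/61; mL+mR=60/89 → advance +1; mR−mL=1680/5429 → turn +1·90°

0 15/41 3/10 24/205 15/82 -8 -2 S
1 12/29 12/37 126/1073 6/29 -8 -3 E
2 10/27 6/13 97/351 5/27 -7 -3 N
3 60/113 60/149 2310/16837 30/113 -7 -2 E
4 15/32 3/5 117/320 15/64 -6 -2 N
5 12/17 20/39 106/663 6/17 -6 -1 E
6 30/49 30/37 915/1813 15/49 -5 -1 N
7 60/61 60/89 990/5429 30/61 -5 0 E
final -4 0 N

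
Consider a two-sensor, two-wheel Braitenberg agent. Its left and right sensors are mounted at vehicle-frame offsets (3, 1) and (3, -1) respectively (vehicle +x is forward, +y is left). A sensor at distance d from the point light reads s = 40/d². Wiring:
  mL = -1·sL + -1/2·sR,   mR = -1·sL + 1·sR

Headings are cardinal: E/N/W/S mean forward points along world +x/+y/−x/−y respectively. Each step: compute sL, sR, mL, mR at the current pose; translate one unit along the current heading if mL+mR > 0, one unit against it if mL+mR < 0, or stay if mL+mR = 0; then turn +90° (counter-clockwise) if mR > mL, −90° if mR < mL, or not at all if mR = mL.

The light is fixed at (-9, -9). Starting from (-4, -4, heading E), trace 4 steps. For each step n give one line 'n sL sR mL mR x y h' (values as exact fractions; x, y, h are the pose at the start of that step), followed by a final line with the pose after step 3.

0 2/5 1/2 -13/20 1/10 -4 -4 E
1 40/73 40/89 -5020/6497 -640/6497 -5 -4 N
2 4 20/13 -62/13 -32/13 -5 -5 W
3 40/37 40/17 -1420/629 800/629 -4 -5 S
final -4 -4 E

n=0: pose=(-4,-4,E); sL=2/5, sR=1/2; mL=-13/20, mR=1/10; mL+mR=-11/20 → advance -1; mR−mL=3/4 → turn +1·90°
n=1: pose=(-5,-4,N); sL=40/73, sR=40/89; mL=-5020/6497, mR=-640/6497; mL+mR=-5660/6497 → advance -1; mR−mL=60/89 → turn +1·90°
n=2: pose=(-5,-5,W); sL=4, sR=20/13; mL=-62/13, mR=-32/13; mL+mR=-94/13 → advance -1; mR−mL=30/13 → turn +1·90°
n=3: pose=(-4,-5,S); sL=40/37, sR=40/17; mL=-1420/629, mR=800/629; mL+mR=-620/629 → advance -1; mR−mL=60/17 → turn +1·90°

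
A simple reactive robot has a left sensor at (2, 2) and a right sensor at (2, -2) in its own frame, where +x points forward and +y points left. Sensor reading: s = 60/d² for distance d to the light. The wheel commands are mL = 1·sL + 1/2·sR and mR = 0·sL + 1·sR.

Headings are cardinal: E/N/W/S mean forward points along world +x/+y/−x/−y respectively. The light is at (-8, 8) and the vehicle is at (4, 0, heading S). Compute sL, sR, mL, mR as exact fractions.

left sensor world pos  = (6, -2); dL² = 296
right sensor world pos = (2, -2); dR² = 200
sL = 60/296 = 15/74
sR = 60/200 = 3/10
mL = 1·sL + 1/2·sR = 261/740
mR = 0·sL + 1·sR = 3/10

15/74 3/10 261/740 3/10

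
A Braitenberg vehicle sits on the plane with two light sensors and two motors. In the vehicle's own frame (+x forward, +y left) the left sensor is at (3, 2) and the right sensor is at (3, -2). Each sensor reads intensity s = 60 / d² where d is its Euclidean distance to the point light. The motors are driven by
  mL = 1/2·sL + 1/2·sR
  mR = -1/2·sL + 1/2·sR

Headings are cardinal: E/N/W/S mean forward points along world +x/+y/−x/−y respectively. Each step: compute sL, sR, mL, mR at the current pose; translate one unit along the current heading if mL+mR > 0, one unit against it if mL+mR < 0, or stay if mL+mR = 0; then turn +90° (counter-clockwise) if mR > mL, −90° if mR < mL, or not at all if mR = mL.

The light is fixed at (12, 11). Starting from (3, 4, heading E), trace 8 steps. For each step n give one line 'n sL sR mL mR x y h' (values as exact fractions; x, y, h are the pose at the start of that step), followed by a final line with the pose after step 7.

n=0: pose=(3,4,E); sL=60/61, sR=20/39; mL=1780/2379, mR=-560/2379; mL+mR=20/39 → advance +1; mR−mL=-60/61 → turn -1·90°
n=1: pose=(4,4,S); sL=15/34, sR=3/10; mL=63/170, mR=-6/85; mL+mR=3/10 → advance +1; mR−mL=-15/34 → turn -1·90°
n=2: pose=(4,3,W); sL=60/221, sR=60/157; mL=11340/34697, mR=1920/34697; mL+mR=60/157 → advance +1; mR−mL=-60/221 → turn -1·90°
n=3: pose=(3,3,N); sL=30/73, sR=30/37; mL=1650/2701, mR=540/2701; mL+mR=30/37 → advance +1; mR−mL=-30/73 → turn -1·90°
n=4: pose=(3,4,E); sL=60/61, sR=20/39; mL=1780/2379, mR=-560/2379; mL+mR=20/39 → advance +1; mR−mL=-60/61 → turn -1·90°
n=5: pose=(4,4,S); sL=15/34, sR=3/10; mL=63/170, mR=-6/85; mL+mR=3/10 → advance +1; mR−mL=-15/34 → turn -1·90°
n=6: pose=(4,3,W); sL=60/221, sR=60/157; mL=11340/34697, mR=1920/34697; mL+mR=60/157 → advance +1; mR−mL=-60/221 → turn -1·90°
n=7: pose=(3,3,N); sL=30/73, sR=30/37; mL=1650/2701, mR=540/2701; mL+mR=30/37 → advance +1; mR−mL=-30/73 → turn -1·90°

0 60/61 20/39 1780/2379 -560/2379 3 4 E
1 15/34 3/10 63/170 -6/85 4 4 S
2 60/221 60/157 11340/34697 1920/34697 4 3 W
3 30/73 30/37 1650/2701 540/2701 3 3 N
4 60/61 20/39 1780/2379 -560/2379 3 4 E
5 15/34 3/10 63/170 -6/85 4 4 S
6 60/221 60/157 11340/34697 1920/34697 4 3 W
7 30/73 30/37 1650/2701 540/2701 3 3 N
final 3 4 E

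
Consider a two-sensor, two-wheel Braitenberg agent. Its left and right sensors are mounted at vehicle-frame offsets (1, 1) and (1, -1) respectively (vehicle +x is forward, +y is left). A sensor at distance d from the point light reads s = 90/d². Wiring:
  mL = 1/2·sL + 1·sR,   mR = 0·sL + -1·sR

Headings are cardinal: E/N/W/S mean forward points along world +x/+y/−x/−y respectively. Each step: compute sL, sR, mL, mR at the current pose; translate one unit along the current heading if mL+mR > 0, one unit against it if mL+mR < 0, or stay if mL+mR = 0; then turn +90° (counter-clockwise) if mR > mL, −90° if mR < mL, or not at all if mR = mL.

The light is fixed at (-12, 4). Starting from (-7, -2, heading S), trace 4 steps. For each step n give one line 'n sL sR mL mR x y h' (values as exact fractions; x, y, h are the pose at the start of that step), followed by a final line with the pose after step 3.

n=0: pose=(-7,-2,S); sL=18/17, sR=18/13; mL=423/221, mR=-18/13; mL+mR=9/17 → advance +1; mR−mL=-729/221 → turn -1·90°
n=1: pose=(-7,-3,W); sL=9/8, sR=45/26; mL=477/208, mR=-45/26; mL+mR=9/16 → advance +1; mR−mL=-837/208 → turn -1·90°
n=2: pose=(-8,-3,N); sL=2, sR=90/61; mL=151/61, mR=-90/61; mL+mR=1 → advance +1; mR−mL=-241/61 → turn -1·90°
n=3: pose=(-8,-2,E); sL=9/5, sR=45/37; mL=783/370, mR=-45/37; mL+mR=9/10 → advance +1; mR−mL=-1233/370 → turn -1·90°

0 18/17 18/13 423/221 -18/13 -7 -2 S
1 9/8 45/26 477/208 -45/26 -7 -3 W
2 2 90/61 151/61 -90/61 -8 -3 N
3 9/5 45/37 783/370 -45/37 -8 -2 E
final -7 -2 S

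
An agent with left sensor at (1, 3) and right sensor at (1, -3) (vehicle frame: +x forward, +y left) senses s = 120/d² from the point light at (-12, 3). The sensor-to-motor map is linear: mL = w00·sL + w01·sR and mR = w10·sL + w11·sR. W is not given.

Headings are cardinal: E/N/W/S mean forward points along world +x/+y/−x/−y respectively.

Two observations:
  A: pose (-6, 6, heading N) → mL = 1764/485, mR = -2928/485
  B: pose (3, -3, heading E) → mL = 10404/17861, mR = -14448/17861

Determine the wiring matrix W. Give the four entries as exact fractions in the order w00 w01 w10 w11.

1/2 1 -1 -1

obs A: pose=(-6,6,N) → sL=24/5, sR=120/97, mL=1764/485, mR=-2928/485
obs B: pose=(3,-3,E) → sL=24/53, sR=120/337, mL=10404/17861, mR=-14448/17861
sensor matrix S = [[24/5, 120/97], [24/53, 120/337]]; det S = 1990656/1732517
solve [mL_A; mL_B] = S·[w00; w01] and [mR_A; mR_B] = S·[w10; w11]:
  w00 = 1/2, w01 = 1, w10 = -1, w11 = -1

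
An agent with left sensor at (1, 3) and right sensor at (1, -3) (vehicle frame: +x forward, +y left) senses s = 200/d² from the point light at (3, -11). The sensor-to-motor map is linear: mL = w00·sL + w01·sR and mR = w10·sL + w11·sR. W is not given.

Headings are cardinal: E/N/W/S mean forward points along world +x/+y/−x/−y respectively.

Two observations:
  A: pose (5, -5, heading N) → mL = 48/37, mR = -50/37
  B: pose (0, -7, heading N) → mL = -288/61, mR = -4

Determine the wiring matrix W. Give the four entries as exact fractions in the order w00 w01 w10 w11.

1 -1 0 -1/2

obs A: pose=(5,-5,N) → sL=4, sR=100/37, mL=48/37, mR=-50/37
obs B: pose=(0,-7,N) → sL=200/61, sR=8, mL=-288/61, mR=-4
sensor matrix S = [[4, 100/37], [200/61, 8]]; det S = 52224/2257
solve [mL_A; mL_B] = S·[w00; w01] and [mR_A; mR_B] = S·[w10; w11]:
  w00 = 1, w01 = -1, w10 = 0, w11 = -1/2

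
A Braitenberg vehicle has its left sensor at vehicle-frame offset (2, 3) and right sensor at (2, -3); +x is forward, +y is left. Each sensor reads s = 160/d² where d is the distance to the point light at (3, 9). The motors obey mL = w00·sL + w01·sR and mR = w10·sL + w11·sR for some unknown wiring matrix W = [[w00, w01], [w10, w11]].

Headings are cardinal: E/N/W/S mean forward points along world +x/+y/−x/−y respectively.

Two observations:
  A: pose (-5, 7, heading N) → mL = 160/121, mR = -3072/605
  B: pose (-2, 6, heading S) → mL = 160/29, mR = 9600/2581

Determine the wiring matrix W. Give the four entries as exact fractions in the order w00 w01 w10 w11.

obs A: pose=(-5,7,N) → sL=160/121, sR=32/5, mL=160/121, mR=-3072/605
obs B: pose=(-2,6,S) → sL=160/29, sR=160/89, mL=160/29, mR=9600/2581
sensor matrix S = [[160/121, 32/5], [160/29, 160/89]]; det S = -10285056/312301
solve [mL_A; mL_B] = S·[w00; w01] and [mR_A; mR_B] = S·[w10; w11]:
  w00 = 1, w01 = 0, w10 = 1, w11 = -1

1 0 1 -1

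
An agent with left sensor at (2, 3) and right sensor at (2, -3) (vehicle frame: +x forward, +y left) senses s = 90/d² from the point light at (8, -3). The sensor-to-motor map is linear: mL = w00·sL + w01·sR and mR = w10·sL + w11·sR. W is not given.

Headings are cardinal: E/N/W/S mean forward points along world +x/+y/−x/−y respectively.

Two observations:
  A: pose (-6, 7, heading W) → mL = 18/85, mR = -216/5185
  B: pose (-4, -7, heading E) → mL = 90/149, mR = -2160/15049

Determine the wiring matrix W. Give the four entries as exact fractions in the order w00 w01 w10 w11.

obs A: pose=(-6,7,W) → sL=18/61, sR=18/85, mL=18/85, mR=-216/5185
obs B: pose=(-4,-7,E) → sL=90/101, sR=90/149, mL=90/149, mR=-2160/15049
sensor matrix S = [[18/61, 18/85], [90/101, 90/149]]; det S = -163296/15605813
solve [mL_A; mL_B] = S·[w00; w01] and [mR_A; mR_B] = S·[w10; w11]:
  w00 = 0, w01 = 1, w10 = -1/2, w11 = 1/2

0 1 -1/2 1/2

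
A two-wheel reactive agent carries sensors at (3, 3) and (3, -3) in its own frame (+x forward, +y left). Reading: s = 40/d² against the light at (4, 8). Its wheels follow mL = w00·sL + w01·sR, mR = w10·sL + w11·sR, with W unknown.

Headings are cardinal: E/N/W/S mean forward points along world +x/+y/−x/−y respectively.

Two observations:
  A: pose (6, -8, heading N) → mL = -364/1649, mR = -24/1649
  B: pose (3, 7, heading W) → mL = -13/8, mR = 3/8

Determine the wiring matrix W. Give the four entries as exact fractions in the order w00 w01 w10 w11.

obs A: pose=(6,-8,N) → sL=4/17, sR=20/97, mL=-364/1649, mR=-24/1649
obs B: pose=(3,7,W) → sL=5/4, sR=2, mL=-13/8, mR=3/8
sensor matrix S = [[4/17, 20/97], [5/4, 2]]; det S = 351/1649
solve [mL_A; mL_B] = S·[w00; w01] and [mR_A; mR_B] = S·[w10; w11]:
  w00 = -1/2, w01 = -1/2, w10 = -1/2, w11 = 1/2

-1/2 -1/2 -1/2 1/2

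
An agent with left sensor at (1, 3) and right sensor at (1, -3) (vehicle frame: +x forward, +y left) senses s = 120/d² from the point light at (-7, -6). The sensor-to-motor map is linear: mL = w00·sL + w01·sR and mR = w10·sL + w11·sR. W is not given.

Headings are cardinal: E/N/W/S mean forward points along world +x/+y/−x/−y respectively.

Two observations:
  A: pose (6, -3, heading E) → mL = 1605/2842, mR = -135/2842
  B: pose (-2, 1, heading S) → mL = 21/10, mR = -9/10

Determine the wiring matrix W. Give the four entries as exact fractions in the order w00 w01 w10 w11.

obs A: pose=(6,-3,E) → sL=15/29, sR=30/49, mL=1605/2842, mR=-135/2842
obs B: pose=(-2,1,S) → sL=6/5, sR=3, mL=21/10, mR=-9/10
sensor matrix S = [[15/29, 30/49], [6/5, 3]]; det S = 1161/1421
solve [mL_A; mL_B] = S·[w00; w01] and [mR_A; mR_B] = S·[w10; w11]:
  w00 = 1/2, w01 = 1/2, w10 = 1/2, w11 = -1/2

1/2 1/2 1/2 -1/2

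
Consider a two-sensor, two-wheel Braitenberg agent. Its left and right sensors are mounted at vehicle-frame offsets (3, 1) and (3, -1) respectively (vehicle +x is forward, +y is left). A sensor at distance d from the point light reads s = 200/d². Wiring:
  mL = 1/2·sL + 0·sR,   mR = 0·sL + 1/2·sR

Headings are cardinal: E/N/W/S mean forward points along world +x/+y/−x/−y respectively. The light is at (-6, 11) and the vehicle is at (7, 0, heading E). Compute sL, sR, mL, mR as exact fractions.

left sensor world pos  = (10, 1); dL² = 356
right sensor world pos = (10, -1); dR² = 400
sL = 200/356 = 50/89
sR = 200/400 = 1/2
mL = 1/2·sL + 0·sR = 25/89
mR = 0·sL + 1/2·sR = 1/4

50/89 1/2 25/89 1/4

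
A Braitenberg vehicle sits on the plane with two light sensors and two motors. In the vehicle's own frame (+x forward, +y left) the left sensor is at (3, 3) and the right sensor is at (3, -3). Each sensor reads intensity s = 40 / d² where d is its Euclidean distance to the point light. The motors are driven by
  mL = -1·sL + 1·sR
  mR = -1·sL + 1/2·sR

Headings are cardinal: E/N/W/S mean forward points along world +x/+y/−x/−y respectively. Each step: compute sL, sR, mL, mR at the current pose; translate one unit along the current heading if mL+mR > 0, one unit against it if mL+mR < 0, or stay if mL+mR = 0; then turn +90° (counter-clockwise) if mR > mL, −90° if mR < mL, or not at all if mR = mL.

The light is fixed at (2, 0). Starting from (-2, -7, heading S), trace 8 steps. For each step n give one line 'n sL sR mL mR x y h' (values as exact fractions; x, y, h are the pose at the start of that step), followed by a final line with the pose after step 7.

n=0: pose=(-2,-7,S); sL=40/101, sR=40/149; mL=-1920/15049, mR=-3940/15049; mL+mR=-5860/15049 → advance -1; mR−mL=-20/149 → turn -1·90°
n=1: pose=(-2,-6,W); sL=4/13, sR=20/29; mL=144/377, mR=14/377; mL+mR=158/377 → advance +1; mR−mL=-10/29 → turn -1·90°
n=2: pose=(-3,-6,N); sL=40/73, sR=40/13; mL=2400/949, mR=940/949; mL+mR=3340/949 → advance +1; mR−mL=-20/13 → turn -1·90°
n=3: pose=(-3,-5,E); sL=5, sR=10/17; mL=-75/17, mR=-80/17; mL+mR=-155/17 → advance -1; mR−mL=-5/17 → turn -1·90°
n=4: pose=(-4,-5,S); sL=40/73, sR=8/29; mL=-576/2117, mR=-868/2117; mL+mR=-1444/2117 → advance -1; mR−mL=-4/29 → turn -1·90°
n=5: pose=(-4,-4,W); sL=4/13, sR=20/41; mL=96/533, mR=-34/533; mL+mR=62/533 → advance +1; mR−mL=-10/41 → turn -1·90°
n=6: pose=(-5,-4,N); sL=40/101, sR=40/17; mL=3360/1717, mR=1340/1717; mL+mR=4700/1717 → advance +1; mR−mL=-20/17 → turn -1·90°
n=7: pose=(-5,-3,E); sL=5/2, sR=10/13; mL=-45/26, mR=-55/26; mL+mR=-50/13 → advance -1; mR−mL=-5/13 → turn -1·90°

0 40/101 40/149 -1920/15049 -3940/15049 -2 -7 S
1 4/13 20/29 144/377 14/377 -2 -6 W
2 40/73 40/13 2400/949 940/949 -3 -6 N
3 5 10/17 -75/17 -80/17 -3 -5 E
4 40/73 8/29 -576/2117 -868/2117 -4 -5 S
5 4/13 20/41 96/533 -34/533 -4 -4 W
6 40/101 40/17 3360/1717 1340/1717 -5 -4 N
7 5/2 10/13 -45/26 -55/26 -5 -3 E
final -6 -3 S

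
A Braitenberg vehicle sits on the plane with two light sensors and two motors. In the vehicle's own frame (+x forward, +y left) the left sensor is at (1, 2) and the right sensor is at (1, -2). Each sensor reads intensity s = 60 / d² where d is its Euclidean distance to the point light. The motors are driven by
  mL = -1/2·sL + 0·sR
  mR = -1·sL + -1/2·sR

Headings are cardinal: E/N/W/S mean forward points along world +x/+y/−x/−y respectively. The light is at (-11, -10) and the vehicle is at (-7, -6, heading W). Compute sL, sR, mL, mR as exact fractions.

60/13 4/3 -30/13 -206/39

left sensor world pos  = (-8, -8); dL² = 13
right sensor world pos = (-8, -4); dR² = 45
sL = 60/13 = 60/13
sR = 60/45 = 4/3
mL = -1/2·sL + 0·sR = -30/13
mR = -1·sL + -1/2·sR = -206/39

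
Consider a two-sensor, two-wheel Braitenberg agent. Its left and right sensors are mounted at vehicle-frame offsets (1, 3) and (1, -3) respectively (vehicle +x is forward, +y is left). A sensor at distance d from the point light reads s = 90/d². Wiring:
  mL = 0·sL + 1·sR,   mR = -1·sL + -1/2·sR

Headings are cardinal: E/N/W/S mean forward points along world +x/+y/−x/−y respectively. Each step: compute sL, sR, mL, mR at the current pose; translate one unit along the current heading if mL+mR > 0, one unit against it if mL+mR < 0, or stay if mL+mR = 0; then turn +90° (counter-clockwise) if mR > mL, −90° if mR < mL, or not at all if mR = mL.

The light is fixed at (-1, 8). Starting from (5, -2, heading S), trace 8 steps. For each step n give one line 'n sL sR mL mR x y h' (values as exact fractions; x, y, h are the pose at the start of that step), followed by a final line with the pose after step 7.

0 45/101 9/13 9/13 -2079/2626 5 -2 S
1 90/169 90/61 90/61 -13095/10309 5 -1 W
2 45/34 45/64 45/64 -3645/2176 4 -1 N
3 18/17 18/41 18/41 -891/697 4 -2 E
4 9/17 45/61 45/61 -1863/2074 3 -2 S
5 10/17 2 2 -27/17 3 -1 W
6 45/32 9/10 9/10 -297/160 2 -1 N
7 18/13 18/37 18/37 -783/481 2 -2 E
final 1 -2 S

n=0: pose=(5,-2,S); sL=45/101, sR=9/13; mL=9/13, mR=-2079/2626; mL+mR=-261/2626 → advance -1; mR−mL=-3897/2626 → turn -1·90°
n=1: pose=(5,-1,W); sL=90/169, sR=90/61; mL=90/61, mR=-13095/10309; mL+mR=2115/10309 → advance +1; mR−mL=-28305/10309 → turn -1·90°
n=2: pose=(4,-1,N); sL=45/34, sR=45/64; mL=45/64, mR=-3645/2176; mL+mR=-2115/2176 → advance -1; mR−mL=-5175/2176 → turn -1·90°
n=3: pose=(4,-2,E); sL=18/17, sR=18/41; mL=18/41, mR=-891/697; mL+mR=-585/697 → advance -1; mR−mL=-1197/697 → turn -1·90°
n=4: pose=(3,-2,S); sL=9/17, sR=45/61; mL=45/61, mR=-1863/2074; mL+mR=-333/2074 → advance -1; mR−mL=-3393/2074 → turn -1·90°
n=5: pose=(3,-1,W); sL=10/17, sR=2; mL=2, mR=-27/17; mL+mR=7/17 → advance +1; mR−mL=-61/17 → turn -1·90°
n=6: pose=(2,-1,N); sL=45/32, sR=9/10; mL=9/10, mR=-297/160; mL+mR=-153/160 → advance -1; mR−mL=-441/160 → turn -1·90°
n=7: pose=(2,-2,E); sL=18/13, sR=18/37; mL=18/37, mR=-783/481; mL+mR=-549/481 → advance -1; mR−mL=-1017/481 → turn -1·90°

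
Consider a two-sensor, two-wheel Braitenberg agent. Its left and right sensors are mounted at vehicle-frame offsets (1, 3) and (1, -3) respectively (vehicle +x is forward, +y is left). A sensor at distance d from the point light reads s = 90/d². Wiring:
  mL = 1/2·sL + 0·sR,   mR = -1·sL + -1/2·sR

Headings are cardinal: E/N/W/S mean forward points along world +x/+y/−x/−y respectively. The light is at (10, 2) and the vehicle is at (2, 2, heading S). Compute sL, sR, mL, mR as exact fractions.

left sensor world pos  = (5, 1); dL² = 26
right sensor world pos = (-1, 1); dR² = 122
sL = 90/26 = 45/13
sR = 90/122 = 45/61
mL = 1/2·sL + 0·sR = 45/26
mR = -1·sL + -1/2·sR = -6075/1586

45/13 45/61 45/26 -6075/1586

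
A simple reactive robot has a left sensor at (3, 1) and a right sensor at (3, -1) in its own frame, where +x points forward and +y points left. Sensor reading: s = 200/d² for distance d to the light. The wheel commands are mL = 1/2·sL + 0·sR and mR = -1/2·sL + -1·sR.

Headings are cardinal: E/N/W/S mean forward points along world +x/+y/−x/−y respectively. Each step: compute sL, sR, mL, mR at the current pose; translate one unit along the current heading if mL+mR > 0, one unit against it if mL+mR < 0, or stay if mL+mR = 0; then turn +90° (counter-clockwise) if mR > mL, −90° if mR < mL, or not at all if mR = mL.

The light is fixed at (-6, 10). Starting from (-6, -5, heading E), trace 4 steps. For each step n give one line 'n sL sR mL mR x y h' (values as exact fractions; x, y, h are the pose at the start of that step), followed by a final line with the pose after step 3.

0 40/41 40/53 20/41 -2700/2173 -6 -5 E
1 50/81 25/41 25/81 -3050/3321 -7 -5 S
2 200/241 40/37 100/241 -13340/8917 -7 -4 W
3 100/61 100/61 50/61 -150/61 -6 -4 N
final -6 -5 E

n=0: pose=(-6,-5,E); sL=40/41, sR=40/53; mL=20/41, mR=-2700/2173; mL+mR=-40/53 → advance -1; mR−mL=-3760/2173 → turn -1·90°
n=1: pose=(-7,-5,S); sL=50/81, sR=25/41; mL=25/81, mR=-3050/3321; mL+mR=-25/41 → advance -1; mR−mL=-4075/3321 → turn -1·90°
n=2: pose=(-7,-4,W); sL=200/241, sR=40/37; mL=100/241, mR=-13340/8917; mL+mR=-40/37 → advance -1; mR−mL=-17040/8917 → turn -1·90°
n=3: pose=(-6,-4,N); sL=100/61, sR=100/61; mL=50/61, mR=-150/61; mL+mR=-100/61 → advance -1; mR−mL=-200/61 → turn -1·90°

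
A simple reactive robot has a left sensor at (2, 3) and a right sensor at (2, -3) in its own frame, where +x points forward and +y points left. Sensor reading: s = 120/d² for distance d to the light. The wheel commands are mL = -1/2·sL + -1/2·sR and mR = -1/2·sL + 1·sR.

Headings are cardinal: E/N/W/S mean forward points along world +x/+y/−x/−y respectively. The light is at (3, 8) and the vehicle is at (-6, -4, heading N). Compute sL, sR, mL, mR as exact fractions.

left sensor world pos  = (-9, -2); dL² = 244
right sensor world pos = (-3, -2); dR² = 136
sL = 120/244 = 30/61
sR = 120/136 = 15/17
mL = -1/2·sL + -1/2·sR = -1425/2074
mR = -1/2·sL + 1·sR = 660/1037

30/61 15/17 -1425/2074 660/1037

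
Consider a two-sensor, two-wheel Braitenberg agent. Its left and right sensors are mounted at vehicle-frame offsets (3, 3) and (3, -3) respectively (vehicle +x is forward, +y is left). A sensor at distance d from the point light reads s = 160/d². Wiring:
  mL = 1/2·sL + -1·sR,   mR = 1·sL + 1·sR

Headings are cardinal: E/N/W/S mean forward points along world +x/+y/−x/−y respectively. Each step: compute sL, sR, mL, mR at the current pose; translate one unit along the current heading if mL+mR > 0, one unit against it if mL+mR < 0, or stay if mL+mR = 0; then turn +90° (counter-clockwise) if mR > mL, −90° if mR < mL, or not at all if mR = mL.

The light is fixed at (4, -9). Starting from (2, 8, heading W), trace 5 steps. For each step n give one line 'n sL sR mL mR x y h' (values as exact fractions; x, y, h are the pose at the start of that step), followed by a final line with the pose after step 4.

n=0: pose=(2,8,W); sL=160/221, sR=32/85; mL=-16/1105, mR=1216/1105; mL+mR=240/221 → advance +1; mR−mL=1232/1105 → turn +1·90°
n=1: pose=(1,8,S); sL=40/49, sR=20/29; mL=-400/1421, mR=2140/1421; mL+mR=60/49 → advance +1; mR−mL=2540/1421 → turn +1·90°
n=2: pose=(1,7,E); sL=160/361, sR=160/169; mL=-44240/61009, mR=84800/61009; mL+mR=240/361 → advance +1; mR−mL=129040/61009 → turn +1·90°
n=3: pose=(2,7,N); sL=80/193, sR=80/181; mL=-8200/34933, mR=29920/34933; mL+mR=120/193 → advance +1; mR−mL=38120/34933 → turn +1·90°
n=4: pose=(2,8,W); sL=160/221, sR=32/85; mL=-16/1105, mR=1216/1105; mL+mR=240/221 → advance +1; mR−mL=1232/1105 → turn +1·90°

0 160/221 32/85 -16/1105 1216/1105 2 8 W
1 40/49 20/29 -400/1421 2140/1421 1 8 S
2 160/361 160/169 -44240/61009 84800/61009 1 7 E
3 80/193 80/181 -8200/34933 29920/34933 2 7 N
4 160/221 32/85 -16/1105 1216/1105 2 8 W
final 1 8 S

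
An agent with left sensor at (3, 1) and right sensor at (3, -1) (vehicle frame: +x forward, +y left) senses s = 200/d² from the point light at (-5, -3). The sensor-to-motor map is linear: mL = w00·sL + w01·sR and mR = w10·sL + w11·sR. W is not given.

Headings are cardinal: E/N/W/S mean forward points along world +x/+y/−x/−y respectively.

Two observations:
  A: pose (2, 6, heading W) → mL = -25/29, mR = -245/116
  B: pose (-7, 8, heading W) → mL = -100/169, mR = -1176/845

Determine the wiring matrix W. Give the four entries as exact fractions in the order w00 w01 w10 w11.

obs A: pose=(2,6,W) → sL=5/2, sR=50/29, mL=-25/29, mR=-245/116
obs B: pose=(-7,8,W) → sL=8/5, sR=200/169, mL=-100/169, mR=-1176/845
sensor matrix S = [[5/2, 50/29], [8/5, 200/169]]; det S = 980/4901
solve [mL_A; mL_B] = S·[w00; w01] and [mR_A; mR_B] = S·[w10; w11]:
  w00 = 0, w01 = -1/2, w10 = -1/2, w11 = -1/2

0 -1/2 -1/2 -1/2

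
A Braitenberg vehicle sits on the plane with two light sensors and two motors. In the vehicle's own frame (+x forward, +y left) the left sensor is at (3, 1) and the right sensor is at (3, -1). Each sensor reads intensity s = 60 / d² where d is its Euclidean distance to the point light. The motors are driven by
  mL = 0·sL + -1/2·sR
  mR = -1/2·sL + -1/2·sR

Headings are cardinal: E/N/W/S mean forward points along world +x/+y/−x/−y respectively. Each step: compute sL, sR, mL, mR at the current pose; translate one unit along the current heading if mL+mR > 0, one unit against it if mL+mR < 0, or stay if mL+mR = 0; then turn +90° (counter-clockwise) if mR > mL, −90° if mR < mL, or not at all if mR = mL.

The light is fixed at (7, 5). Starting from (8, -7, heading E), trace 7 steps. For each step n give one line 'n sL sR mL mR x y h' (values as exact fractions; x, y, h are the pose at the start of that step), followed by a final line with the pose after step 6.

0 60/137 12/37 -6/37 -1932/5069 8 -7 E
1 30/113 30/113 -15/113 -30/113 7 -7 S
2 20/51 60/109 -30/109 -2620/5559 7 -6 W
3 15/16 15/17 -15/34 -495/544 8 -6 N
4 60/137 12/37 -6/37 -1932/5069 8 -7 E
5 30/113 30/113 -15/113 -30/113 7 -7 S
6 20/51 60/109 -30/109 -2620/5559 7 -6 W
final 8 -6 N

n=0: pose=(8,-7,E); sL=60/137, sR=12/37; mL=-6/37, mR=-1932/5069; mL+mR=-2754/5069 → advance -1; mR−mL=-30/137 → turn -1·90°
n=1: pose=(7,-7,S); sL=30/113, sR=30/113; mL=-15/113, mR=-30/113; mL+mR=-45/113 → advance -1; mR−mL=-15/113 → turn -1·90°
n=2: pose=(7,-6,W); sL=20/51, sR=60/109; mL=-30/109, mR=-2620/5559; mL+mR=-4150/5559 → advance -1; mR−mL=-10/51 → turn -1·90°
n=3: pose=(8,-6,N); sL=15/16, sR=15/17; mL=-15/34, mR=-495/544; mL+mR=-735/544 → advance -1; mR−mL=-15/32 → turn -1·90°
n=4: pose=(8,-7,E); sL=60/137, sR=12/37; mL=-6/37, mR=-1932/5069; mL+mR=-2754/5069 → advance -1; mR−mL=-30/137 → turn -1·90°
n=5: pose=(7,-7,S); sL=30/113, sR=30/113; mL=-15/113, mR=-30/113; mL+mR=-45/113 → advance -1; mR−mL=-15/113 → turn -1·90°
n=6: pose=(7,-6,W); sL=20/51, sR=60/109; mL=-30/109, mR=-2620/5559; mL+mR=-4150/5559 → advance -1; mR−mL=-10/51 → turn -1·90°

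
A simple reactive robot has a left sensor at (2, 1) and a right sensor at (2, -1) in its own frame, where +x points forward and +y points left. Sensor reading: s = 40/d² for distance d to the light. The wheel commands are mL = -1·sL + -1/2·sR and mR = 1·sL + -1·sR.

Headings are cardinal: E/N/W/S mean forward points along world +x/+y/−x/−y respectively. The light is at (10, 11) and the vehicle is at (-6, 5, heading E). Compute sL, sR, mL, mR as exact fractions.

left sensor world pos  = (-4, 6); dL² = 221
right sensor world pos = (-4, 4); dR² = 245
sL = 40/221 = 40/221
sR = 40/245 = 8/49
mL = -1·sL + -1/2·sR = -2844/10829
mR = 1·sL + -1·sR = 192/10829

40/221 8/49 -2844/10829 192/10829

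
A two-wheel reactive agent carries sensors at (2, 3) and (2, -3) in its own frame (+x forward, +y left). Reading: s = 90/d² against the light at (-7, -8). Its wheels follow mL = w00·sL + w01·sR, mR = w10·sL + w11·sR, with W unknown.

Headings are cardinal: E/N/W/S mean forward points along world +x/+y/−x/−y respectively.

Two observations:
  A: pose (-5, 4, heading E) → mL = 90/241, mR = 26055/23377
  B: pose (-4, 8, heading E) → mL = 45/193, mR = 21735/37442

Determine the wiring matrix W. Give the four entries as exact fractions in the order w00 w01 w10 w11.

obs A: pose=(-5,4,E) → sL=90/241, sR=90/97, mL=90/241, mR=26055/23377
obs B: pose=(-4,8,E) → sL=45/193, sR=45/97, mL=45/193, mR=21735/37442
sensor matrix S = [[90/241, 90/97], [45/193, 45/97]]; det S = -194400/4511761
solve [mL_A; mL_B] = S·[w00; w01] and [mR_A; mR_B] = S·[w10; w11]:
  w00 = 1, w01 = 0, w10 = 1/2, w11 = 1

1 0 1/2 1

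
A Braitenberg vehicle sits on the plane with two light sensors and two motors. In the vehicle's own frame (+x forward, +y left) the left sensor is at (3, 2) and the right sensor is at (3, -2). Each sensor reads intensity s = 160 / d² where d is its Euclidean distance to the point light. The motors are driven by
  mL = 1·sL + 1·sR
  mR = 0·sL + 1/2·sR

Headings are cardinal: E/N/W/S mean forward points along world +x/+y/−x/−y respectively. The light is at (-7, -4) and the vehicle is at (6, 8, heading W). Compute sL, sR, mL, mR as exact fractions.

4/5 20/37 248/185 10/37

left sensor world pos  = (3, 6); dL² = 200
right sensor world pos = (3, 10); dR² = 296
sL = 160/200 = 4/5
sR = 160/296 = 20/37
mL = 1·sL + 1·sR = 248/185
mR = 0·sL + 1/2·sR = 10/37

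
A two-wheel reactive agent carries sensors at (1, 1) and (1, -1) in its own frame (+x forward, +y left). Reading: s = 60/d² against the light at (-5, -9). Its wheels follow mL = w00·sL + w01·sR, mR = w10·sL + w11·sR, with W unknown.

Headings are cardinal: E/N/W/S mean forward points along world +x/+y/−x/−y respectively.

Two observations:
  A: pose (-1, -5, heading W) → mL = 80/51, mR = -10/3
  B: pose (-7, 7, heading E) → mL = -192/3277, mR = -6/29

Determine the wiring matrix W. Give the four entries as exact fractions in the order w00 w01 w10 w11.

1 -1 -1 0

obs A: pose=(-1,-5,W) → sL=10/3, sR=30/17, mL=80/51, mR=-10/3
obs B: pose=(-7,7,E) → sL=6/29, sR=30/113, mL=-192/3277, mR=-6/29
sensor matrix S = [[10/3, 30/17], [6/29, 30/113]]; det S = 28960/55709
solve [mL_A; mL_B] = S·[w00; w01] and [mR_A; mR_B] = S·[w10; w11]:
  w00 = 1, w01 = -1, w10 = -1, w11 = 0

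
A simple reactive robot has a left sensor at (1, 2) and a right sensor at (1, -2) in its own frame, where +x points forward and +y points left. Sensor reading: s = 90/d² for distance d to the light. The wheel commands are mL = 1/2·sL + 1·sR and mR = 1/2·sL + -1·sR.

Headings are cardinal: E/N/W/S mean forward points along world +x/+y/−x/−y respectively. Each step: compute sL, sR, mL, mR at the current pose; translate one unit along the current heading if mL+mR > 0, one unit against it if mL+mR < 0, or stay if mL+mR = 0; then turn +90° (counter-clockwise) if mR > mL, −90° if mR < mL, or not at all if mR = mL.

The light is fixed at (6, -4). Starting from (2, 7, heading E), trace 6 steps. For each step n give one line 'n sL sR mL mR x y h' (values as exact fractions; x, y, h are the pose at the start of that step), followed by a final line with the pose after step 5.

0 45/89 1 223/178 -133/178 2 7 E
1 90/101 18/25 2943/2525 -693/2525 3 7 S
2 9/8 9/16 9/8 0 3 6 W
3 90/157 18/25 3951/3925 -1701/3925 2 6 N
4 45/89 1 223/178 -133/178 2 7 E
5 90/101 18/25 2943/2525 -693/2525 3 7 S
final 3 6 W

n=0: pose=(2,7,E); sL=45/89, sR=1; mL=223/178, mR=-133/178; mL+mR=45/89 → advance +1; mR−mL=-2 → turn -1·90°
n=1: pose=(3,7,S); sL=90/101, sR=18/25; mL=2943/2525, mR=-693/2525; mL+mR=90/101 → advance +1; mR−mL=-36/25 → turn -1·90°
n=2: pose=(3,6,W); sL=9/8, sR=9/16; mL=9/8, mR=0; mL+mR=9/8 → advance +1; mR−mL=-9/8 → turn -1·90°
n=3: pose=(2,6,N); sL=90/157, sR=18/25; mL=3951/3925, mR=-1701/3925; mL+mR=90/157 → advance +1; mR−mL=-36/25 → turn -1·90°
n=4: pose=(2,7,E); sL=45/89, sR=1; mL=223/178, mR=-133/178; mL+mR=45/89 → advance +1; mR−mL=-2 → turn -1·90°
n=5: pose=(3,7,S); sL=90/101, sR=18/25; mL=2943/2525, mR=-693/2525; mL+mR=90/101 → advance +1; mR−mL=-36/25 → turn -1·90°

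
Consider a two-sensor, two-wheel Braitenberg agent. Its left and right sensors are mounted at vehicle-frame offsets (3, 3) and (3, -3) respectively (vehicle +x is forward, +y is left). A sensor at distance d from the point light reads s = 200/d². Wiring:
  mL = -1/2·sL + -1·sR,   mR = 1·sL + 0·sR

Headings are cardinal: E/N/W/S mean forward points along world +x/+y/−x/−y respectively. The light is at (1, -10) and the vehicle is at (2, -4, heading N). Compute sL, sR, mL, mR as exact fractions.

40/17 200/97 -5340/1649 40/17

left sensor world pos  = (-1, -1); dL² = 85
right sensor world pos = (5, -1); dR² = 97
sL = 200/85 = 40/17
sR = 200/97 = 200/97
mL = -1/2·sL + -1·sR = -5340/1649
mR = 1·sL + 0·sR = 40/17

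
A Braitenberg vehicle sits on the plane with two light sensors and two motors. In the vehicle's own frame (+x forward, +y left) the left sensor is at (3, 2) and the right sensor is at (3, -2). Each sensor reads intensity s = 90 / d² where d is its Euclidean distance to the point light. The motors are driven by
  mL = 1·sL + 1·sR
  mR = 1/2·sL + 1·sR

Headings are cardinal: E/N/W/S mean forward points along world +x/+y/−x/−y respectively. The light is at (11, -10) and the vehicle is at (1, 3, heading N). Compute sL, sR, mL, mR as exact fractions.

left sensor world pos  = (-1, 6); dL² = 400
right sensor world pos = (3, 6); dR² = 320
sL = 90/400 = 9/40
sR = 90/320 = 9/32
mL = 1·sL + 1·sR = 81/160
mR = 1/2·sL + 1·sR = 63/160

9/40 9/32 81/160 63/160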